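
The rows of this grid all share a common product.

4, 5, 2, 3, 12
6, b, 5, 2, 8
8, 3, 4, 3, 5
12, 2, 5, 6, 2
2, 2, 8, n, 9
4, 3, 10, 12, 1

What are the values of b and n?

Rows 3 and 6 each multiply to 1440, so every row has product 1440.
Row 2: 6×5×2×8 = 480, so the missing entry is 1440 ÷ 480 = 3.
Row 5: 2×2×8×9 = 288, so the missing entry is 1440 ÷ 288 = 5.

b = 3, n = 5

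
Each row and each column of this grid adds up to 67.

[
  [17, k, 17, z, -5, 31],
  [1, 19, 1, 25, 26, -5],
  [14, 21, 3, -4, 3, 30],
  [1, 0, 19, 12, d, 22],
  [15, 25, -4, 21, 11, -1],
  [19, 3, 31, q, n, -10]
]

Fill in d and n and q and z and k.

Column 2 has 19 + 21 + 0 + 25 + 3 = 68; the blank must be 67 − 68 = -1.
Row 4 has 1 + 0 + 19 + 12 + 22 = 54; the blank must be 67 − 54 = 13.
Column 5 has -5 + 26 + 3 + 13 + 11 = 48; the blank must be 67 − 48 = 19.
Row 1 has 17 − 1 + 17 − 5 + 31 = 59; the blank must be 67 − 59 = 8.
Row 6 has 19 + 3 + 31 + 19 − 10 = 62; the blank must be 67 − 62 = 5.

d = 13, n = 19, q = 5, z = 8, k = -1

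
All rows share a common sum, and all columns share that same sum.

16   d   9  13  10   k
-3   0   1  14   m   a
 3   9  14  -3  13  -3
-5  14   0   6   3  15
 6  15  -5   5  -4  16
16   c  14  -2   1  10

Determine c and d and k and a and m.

c = -6, d = 1, k = -16, a = 11, m = 10

Rows 3 and 4 both sum to 33, so that's the common total.
Row 6 has 16 + 14 − 2 + 1 + 10 = 39; the blank must be 33 − 39 = -6.
Column 2 has 0 + 9 + 14 + 15 − 6 = 32; the blank must be 33 − 32 = 1.
Column 5 has 10 + 13 + 3 − 4 + 1 = 23; the blank must be 33 − 23 = 10.
Row 2 has -3 + 0 + 1 + 14 + 10 = 22; the blank must be 33 − 22 = 11.
Row 1 has 16 + 1 + 9 + 13 + 10 = 49; the blank must be 33 − 49 = -16.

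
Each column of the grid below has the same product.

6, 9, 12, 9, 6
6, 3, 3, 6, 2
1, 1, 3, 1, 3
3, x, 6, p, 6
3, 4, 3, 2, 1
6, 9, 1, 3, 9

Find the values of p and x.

p = 6, x = 2

Columns 1 and 5 each multiply to 1944, so every column has product 1944.
Column 4: 9×6×1×2×3 = 324, so the missing entry is 1944 ÷ 324 = 6.
Column 2: 9×3×1×4×9 = 972, so the missing entry is 1944 ÷ 972 = 2.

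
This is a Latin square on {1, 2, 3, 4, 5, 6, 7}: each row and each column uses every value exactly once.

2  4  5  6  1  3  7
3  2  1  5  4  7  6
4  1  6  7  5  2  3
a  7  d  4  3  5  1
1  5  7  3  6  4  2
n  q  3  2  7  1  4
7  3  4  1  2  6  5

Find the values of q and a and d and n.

At (row 4, col 3): column 3 already has {1, 3, 4, 5, 6, 7}, so the value is 2.
At (row 6, col 2): column 2 already has {1, 2, 3, 4, 5, 7}, so the value is 6.
For row 6, column 1: row 6 already has {1, 2, 3, 4, 6, 7}; that leaves 5.
Cell (4,1): row 4 already has {1, 2, 3, 4, 5, 7} → 6.

q = 6, a = 6, d = 2, n = 5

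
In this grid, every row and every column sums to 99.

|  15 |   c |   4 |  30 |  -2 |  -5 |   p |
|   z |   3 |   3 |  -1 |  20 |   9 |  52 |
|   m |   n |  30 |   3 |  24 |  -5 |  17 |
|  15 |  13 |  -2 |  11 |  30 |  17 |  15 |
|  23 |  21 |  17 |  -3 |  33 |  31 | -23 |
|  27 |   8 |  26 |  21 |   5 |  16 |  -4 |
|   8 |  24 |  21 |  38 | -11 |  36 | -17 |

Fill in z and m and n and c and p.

z = 13, m = -2, n = 32, c = -2, p = 59

Column 7: 52 + 17 + 15 − 23 − 4 − 17 = 40, so its missing entry is 99 − 40 = 59.
Row 1: 15 + 4 + 30 − 2 − 5 + 59 = 101, so its missing entry is 99 − 101 = -2.
Column 2: -2 + 3 + 13 + 21 + 8 + 24 = 67, so its missing entry is 99 − 67 = 32.
Row 3: 32 + 30 + 3 + 24 − 5 + 17 = 101, so its missing entry is 99 − 101 = -2.
Row 2: 3 + 3 − 1 + 20 + 9 + 52 = 86, so its missing entry is 99 − 86 = 13.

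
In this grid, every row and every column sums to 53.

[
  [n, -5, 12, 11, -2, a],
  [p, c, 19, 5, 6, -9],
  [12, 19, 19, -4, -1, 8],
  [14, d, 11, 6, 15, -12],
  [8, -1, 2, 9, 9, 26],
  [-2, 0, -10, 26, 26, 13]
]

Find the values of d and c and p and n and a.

Row 4: 14 + 11 + 6 + 15 − 12 = 34, so its missing entry is 53 − 34 = 19.
Column 2: -5 + 19 + 19 − 1 + 0 = 32, so its missing entry is 53 − 32 = 21.
Column 6: -9 + 8 − 12 + 26 + 13 = 26, so its missing entry is 53 − 26 = 27.
Row 1: -5 + 12 + 11 − 2 + 27 = 43, so its missing entry is 53 − 43 = 10.
Row 2: 21 + 19 + 5 + 6 − 9 = 42, so its missing entry is 53 − 42 = 11.

d = 19, c = 21, p = 11, n = 10, a = 27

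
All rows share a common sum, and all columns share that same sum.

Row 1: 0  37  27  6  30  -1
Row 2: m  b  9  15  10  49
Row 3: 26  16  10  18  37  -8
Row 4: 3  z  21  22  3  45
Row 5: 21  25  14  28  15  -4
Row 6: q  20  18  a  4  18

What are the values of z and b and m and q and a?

z = 5, b = -4, m = 20, q = 29, a = 10

Rows 1 and 3 both sum to 99, so that's the common total.
Row 4 has 3 + 21 + 22 + 3 + 45 = 94; the blank must be 99 − 94 = 5.
Column 2 has 37 + 16 + 5 + 25 + 20 = 103; the blank must be 99 − 103 = -4.
Column 4 has 6 + 15 + 18 + 22 + 28 = 89; the blank must be 99 − 89 = 10.
Row 6 has 20 + 18 + 10 + 4 + 18 = 70; the blank must be 99 − 70 = 29.
Row 2 has -4 + 9 + 15 + 10 + 49 = 79; the blank must be 99 − 79 = 20.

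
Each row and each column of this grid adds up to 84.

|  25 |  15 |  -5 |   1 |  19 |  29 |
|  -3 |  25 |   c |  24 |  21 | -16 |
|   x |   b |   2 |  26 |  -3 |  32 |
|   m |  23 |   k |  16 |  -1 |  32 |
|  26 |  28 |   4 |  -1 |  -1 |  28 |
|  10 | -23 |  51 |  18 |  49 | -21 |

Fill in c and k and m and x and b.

Row 2 has -3 + 25 + 24 + 21 − 16 = 51; the blank must be 84 − 51 = 33.
Column 2 has 15 + 25 + 23 + 28 − 23 = 68; the blank must be 84 − 68 = 16.
Row 3 has 16 + 2 + 26 − 3 + 32 = 73; the blank must be 84 − 73 = 11.
Column 1 has 25 − 3 + 11 + 26 + 10 = 69; the blank must be 84 − 69 = 15.
Row 4 has 15 + 23 + 16 − 1 + 32 = 85; the blank must be 84 − 85 = -1.

c = 33, k = -1, m = 15, x = 11, b = 16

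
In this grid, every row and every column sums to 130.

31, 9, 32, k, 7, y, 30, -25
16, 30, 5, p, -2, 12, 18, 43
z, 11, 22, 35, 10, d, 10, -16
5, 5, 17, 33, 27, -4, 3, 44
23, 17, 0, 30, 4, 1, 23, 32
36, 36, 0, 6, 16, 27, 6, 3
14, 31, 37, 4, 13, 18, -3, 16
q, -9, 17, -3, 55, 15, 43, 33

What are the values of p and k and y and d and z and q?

p = 8, k = 17, y = 29, d = 32, z = 26, q = -21

The known cells in row 8 total 151, leaving 130 − 151 = -21 for the blank.
The known cells in column 1 total 104, leaving 130 − 104 = 26 for the blank.
The known cells in row 3 total 98, leaving 130 − 98 = 32 for the blank.
The known cells in column 6 total 101, leaving 130 − 101 = 29 for the blank.
The known cells in row 1 total 113, leaving 130 − 113 = 17 for the blank.
The known cells in row 2 total 122, leaving 130 − 122 = 8 for the blank.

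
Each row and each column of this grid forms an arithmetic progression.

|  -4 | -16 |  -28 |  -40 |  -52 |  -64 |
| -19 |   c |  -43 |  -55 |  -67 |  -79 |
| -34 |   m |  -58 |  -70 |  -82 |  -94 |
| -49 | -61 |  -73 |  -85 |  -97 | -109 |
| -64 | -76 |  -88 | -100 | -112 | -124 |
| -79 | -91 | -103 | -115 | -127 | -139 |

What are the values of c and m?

Along each row the entries change by -12 per step; down each column they change by -15.
Row 2: from -19 at column 1, stepping by -12 to column 2 gives -31.
Row 3: from -34 at column 1, stepping by -12 to column 2 gives -46.

c = -31, m = -46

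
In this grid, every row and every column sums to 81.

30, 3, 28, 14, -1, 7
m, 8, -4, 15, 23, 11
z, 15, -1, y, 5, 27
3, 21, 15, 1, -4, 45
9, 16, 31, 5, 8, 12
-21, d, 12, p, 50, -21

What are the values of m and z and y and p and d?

m = 28, z = 32, y = 3, p = 43, d = 18

The known cells in column 2 total 63, leaving 81 − 63 = 18 for the blank.
The known cells in row 6 total 38, leaving 81 − 38 = 43 for the blank.
The known cells in column 4 total 78, leaving 81 − 78 = 3 for the blank.
The known cells in row 3 total 49, leaving 81 − 49 = 32 for the blank.
The known cells in row 2 total 53, leaving 81 − 53 = 28 for the blank.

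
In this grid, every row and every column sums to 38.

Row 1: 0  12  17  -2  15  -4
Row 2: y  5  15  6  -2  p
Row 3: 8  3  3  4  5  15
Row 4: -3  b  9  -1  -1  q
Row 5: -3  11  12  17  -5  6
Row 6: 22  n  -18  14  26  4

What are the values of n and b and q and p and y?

Row 6: 22 − 18 + 14 + 26 + 4 = 48, so its missing entry is 38 − 48 = -10.
Column 2: 12 + 5 + 3 + 11 − 10 = 21, so its missing entry is 38 − 21 = 17.
Column 1: 0 + 8 − 3 − 3 + 22 = 24, so its missing entry is 38 − 24 = 14.
Row 2: 14 + 5 + 15 + 6 − 2 = 38, so its missing entry is 38 − 38 = 0.
Row 4: -3 + 17 + 9 − 1 − 1 = 21, so its missing entry is 38 − 21 = 17.

n = -10, b = 17, q = 17, p = 0, y = 14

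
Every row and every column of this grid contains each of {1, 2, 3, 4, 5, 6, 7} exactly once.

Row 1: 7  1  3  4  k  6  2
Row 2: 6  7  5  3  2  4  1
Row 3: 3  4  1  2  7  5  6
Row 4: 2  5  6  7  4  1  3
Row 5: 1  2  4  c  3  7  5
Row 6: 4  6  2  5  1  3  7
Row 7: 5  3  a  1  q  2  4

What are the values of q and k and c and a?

q = 6, k = 5, c = 6, a = 7

For row 7, column 3: column 3 already has {1, 2, 3, 4, 5, 6}; that leaves 7.
For row 1, column 5: row 1 already has {1, 2, 3, 4, 6, 7}; that leaves 5.
At (row 7, col 5): row 7 already has {1, 2, 3, 4, 5, 7}, so the value is 6.
For row 5, column 4: row 5 already has {1, 2, 3, 4, 5, 7}; that leaves 6.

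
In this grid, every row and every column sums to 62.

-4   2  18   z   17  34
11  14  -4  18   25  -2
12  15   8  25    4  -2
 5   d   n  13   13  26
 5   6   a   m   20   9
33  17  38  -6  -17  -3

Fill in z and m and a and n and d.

Column 2 has 2 + 14 + 15 + 6 + 17 = 54; the blank must be 62 − 54 = 8.
Row 1 has -4 + 2 + 18 + 17 + 34 = 67; the blank must be 62 − 67 = -5.
Column 4 has -5 + 18 + 25 + 13 − 6 = 45; the blank must be 62 − 45 = 17.
Row 5 has 5 + 6 + 17 + 20 + 9 = 57; the blank must be 62 − 57 = 5.
Row 4 has 5 + 8 + 13 + 13 + 26 = 65; the blank must be 62 − 65 = -3.

z = -5, m = 17, a = 5, n = -3, d = 8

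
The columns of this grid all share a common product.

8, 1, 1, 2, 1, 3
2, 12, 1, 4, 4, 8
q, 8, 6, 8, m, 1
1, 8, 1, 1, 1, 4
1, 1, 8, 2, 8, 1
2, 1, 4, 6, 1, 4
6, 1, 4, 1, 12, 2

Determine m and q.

Columns 2 and 6 each multiply to 768, so every column has product 768.
Column 5: 1×4×1×8×1×12 = 384, so the missing entry is 768 ÷ 384 = 2.
Column 1: 8×2×1×1×2×6 = 192, so the missing entry is 768 ÷ 192 = 4.

m = 2, q = 4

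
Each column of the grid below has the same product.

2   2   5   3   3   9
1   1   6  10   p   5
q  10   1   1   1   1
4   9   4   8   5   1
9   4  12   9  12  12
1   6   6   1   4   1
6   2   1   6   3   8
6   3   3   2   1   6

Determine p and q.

Columns 3 and 4 each multiply to 25920, so every column has product 25920.
Column 5: 3×1×5×12×4×3×1 = 2160, so the missing entry is 25920 ÷ 2160 = 12.
Column 1: 2×1×4×9×1×6×6 = 2592, so the missing entry is 25920 ÷ 2592 = 10.

p = 12, q = 10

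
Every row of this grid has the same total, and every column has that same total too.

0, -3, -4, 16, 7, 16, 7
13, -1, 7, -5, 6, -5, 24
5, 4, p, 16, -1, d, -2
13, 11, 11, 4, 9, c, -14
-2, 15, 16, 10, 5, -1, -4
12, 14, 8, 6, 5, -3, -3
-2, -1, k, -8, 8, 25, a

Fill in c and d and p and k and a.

c = 5, d = 2, p = 15, k = -14, a = 31

Rows 1 and 2 both sum to 39, so that's the common total.
Column 7: 7 + 24 − 2 − 14 − 4 − 3 = 8, so its missing entry is 39 − 8 = 31.
Row 7: -2 − 1 − 8 + 8 + 25 + 31 = 53, so its missing entry is 39 − 53 = -14.
Column 3: -4 + 7 + 11 + 16 + 8 − 14 = 24, so its missing entry is 39 − 24 = 15.
Row 3: 5 + 4 + 15 + 16 − 1 − 2 = 37, so its missing entry is 39 − 37 = 2.
Row 4: 13 + 11 + 11 + 4 + 9 − 14 = 34, so its missing entry is 39 − 34 = 5.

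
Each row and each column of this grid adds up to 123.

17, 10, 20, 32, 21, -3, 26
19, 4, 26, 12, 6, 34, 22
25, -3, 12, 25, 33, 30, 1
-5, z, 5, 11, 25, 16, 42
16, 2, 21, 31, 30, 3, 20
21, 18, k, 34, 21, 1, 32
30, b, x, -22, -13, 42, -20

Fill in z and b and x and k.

Row 4: -5 + 5 + 11 + 25 + 16 + 42 = 94, so its missing entry is 123 − 94 = 29.
Column 2: 10 + 4 − 3 + 29 + 2 + 18 = 60, so its missing entry is 123 − 60 = 63.
Row 7: 30 + 63 − 22 − 13 + 42 − 20 = 80, so its missing entry is 123 − 80 = 43.
Row 6: 21 + 18 + 34 + 21 + 1 + 32 = 127, so its missing entry is 123 − 127 = -4.

z = 29, b = 63, x = 43, k = -4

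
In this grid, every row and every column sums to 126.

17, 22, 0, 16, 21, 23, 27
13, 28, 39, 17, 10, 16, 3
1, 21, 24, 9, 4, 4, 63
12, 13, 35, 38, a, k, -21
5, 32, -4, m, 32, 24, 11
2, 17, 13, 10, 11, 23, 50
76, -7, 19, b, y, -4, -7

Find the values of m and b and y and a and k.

The known cells in row 5 total 100, leaving 126 − 100 = 26 for the blank.
The known cells in column 4 total 116, leaving 126 − 116 = 10 for the blank.
The known cells in row 7 total 87, leaving 126 − 87 = 39 for the blank.
The known cells in column 5 total 117, leaving 126 − 117 = 9 for the blank.
The known cells in row 4 total 86, leaving 126 − 86 = 40 for the blank.

m = 26, b = 10, y = 39, a = 9, k = 40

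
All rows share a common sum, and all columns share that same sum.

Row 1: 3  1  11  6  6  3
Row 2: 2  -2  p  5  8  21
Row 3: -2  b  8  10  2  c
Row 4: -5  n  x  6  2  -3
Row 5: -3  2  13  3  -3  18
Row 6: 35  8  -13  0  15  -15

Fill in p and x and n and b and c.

p = -4, x = 15, n = 15, b = 6, c = 6

Rows 1 and 5 both sum to 30, so that's the common total.
Row 2: 2 − 2 + 5 + 8 + 21 = 34, so its missing entry is 30 − 34 = -4.
Column 3: 11 − 4 + 8 + 13 − 13 = 15, so its missing entry is 30 − 15 = 15.
Row 4: -5 + 15 + 6 + 2 − 3 = 15, so its missing entry is 30 − 15 = 15.
Column 2: 1 − 2 + 15 + 2 + 8 = 24, so its missing entry is 30 − 24 = 6.
Row 3: -2 + 6 + 8 + 10 + 2 = 24, so its missing entry is 30 − 24 = 6.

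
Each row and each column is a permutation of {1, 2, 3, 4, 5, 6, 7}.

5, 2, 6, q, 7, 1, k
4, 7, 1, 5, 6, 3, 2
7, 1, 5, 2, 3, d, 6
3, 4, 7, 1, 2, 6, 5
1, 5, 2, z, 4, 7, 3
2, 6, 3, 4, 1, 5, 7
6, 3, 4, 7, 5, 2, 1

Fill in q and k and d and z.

q = 3, k = 4, d = 4, z = 6

At (row 3, col 6): row 3 already has {1, 2, 3, 5, 6, 7}, so the value is 4.
Cell (1,7): column 7 already has {1, 2, 3, 5, 6, 7} → 4.
Cell (1,4): row 1 already has {1, 2, 4, 5, 6, 7} → 3.
For row 5, column 4: row 5 already has {1, 2, 3, 4, 5, 7}; that leaves 6.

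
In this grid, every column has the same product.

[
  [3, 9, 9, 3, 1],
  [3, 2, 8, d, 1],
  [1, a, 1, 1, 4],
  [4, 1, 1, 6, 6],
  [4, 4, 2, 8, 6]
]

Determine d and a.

d = 1, a = 2

Columns 1 and 3 each multiply to 144, so every column has product 144.
Column 4: 3×1×6×8 = 144, so the missing entry is 144 ÷ 144 = 1.
Column 2: 9×2×1×4 = 72, so the missing entry is 144 ÷ 72 = 2.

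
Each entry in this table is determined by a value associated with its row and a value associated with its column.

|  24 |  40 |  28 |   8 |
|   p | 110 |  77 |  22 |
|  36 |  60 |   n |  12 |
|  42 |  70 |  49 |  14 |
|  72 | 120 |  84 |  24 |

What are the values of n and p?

n = 42, p = 66

Each row is a constant multiple of every other row — this is a multiplication table with the headers hidden.
Row 3 is 12/8 = 3/2 times row 1, so its entry in column 3 is 28 × 3/2 = 42.
Row 2 is 22/8 = 11/4 times row 1, so its entry in column 1 is 24 × 11/4 = 66.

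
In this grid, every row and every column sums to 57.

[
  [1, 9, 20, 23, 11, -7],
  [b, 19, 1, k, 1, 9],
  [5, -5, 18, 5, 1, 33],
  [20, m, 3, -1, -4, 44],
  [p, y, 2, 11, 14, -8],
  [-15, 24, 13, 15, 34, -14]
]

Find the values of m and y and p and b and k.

m = -5, y = 15, p = 23, b = 23, k = 4

Column 4: 23 + 5 − 1 + 11 + 15 = 53, so its missing entry is 57 − 53 = 4.
Row 4: 20 + 3 − 1 − 4 + 44 = 62, so its missing entry is 57 − 62 = -5.
Row 2: 19 + 1 + 4 + 1 + 9 = 34, so its missing entry is 57 − 34 = 23.
Column 1: 1 + 23 + 5 + 20 − 15 = 34, so its missing entry is 57 − 34 = 23.
Row 5: 23 + 2 + 11 + 14 − 8 = 42, so its missing entry is 57 − 42 = 15.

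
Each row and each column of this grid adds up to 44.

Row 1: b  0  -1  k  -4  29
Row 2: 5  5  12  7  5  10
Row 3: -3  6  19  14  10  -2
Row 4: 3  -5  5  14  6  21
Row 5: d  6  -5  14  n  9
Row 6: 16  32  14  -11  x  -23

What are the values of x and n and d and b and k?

Row 6 has 16 + 32 + 14 − 11 − 23 = 28; the blank must be 44 − 28 = 16.
Column 5 has -4 + 5 + 10 + 6 + 16 = 33; the blank must be 44 − 33 = 11.
Row 5 has 6 − 5 + 14 + 11 + 9 = 35; the blank must be 44 − 35 = 9.
Column 1 has 5 − 3 + 3 + 9 + 16 = 30; the blank must be 44 − 30 = 14.
Row 1 has 14 + 0 − 1 − 4 + 29 = 38; the blank must be 44 − 38 = 6.

x = 16, n = 11, d = 9, b = 14, k = 6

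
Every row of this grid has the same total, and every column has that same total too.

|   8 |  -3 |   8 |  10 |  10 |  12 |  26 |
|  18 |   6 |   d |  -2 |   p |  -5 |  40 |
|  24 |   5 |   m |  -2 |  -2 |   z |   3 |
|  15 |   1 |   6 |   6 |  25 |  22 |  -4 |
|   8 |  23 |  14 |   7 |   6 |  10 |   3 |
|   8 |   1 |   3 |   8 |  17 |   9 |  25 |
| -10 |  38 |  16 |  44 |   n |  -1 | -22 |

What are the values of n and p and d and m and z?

Rows 1 and 4 both sum to 71, so that's the common total.
The known cells in row 7 total 65, leaving 71 − 65 = 6 for the blank.
The known cells in column 5 total 62, leaving 71 − 62 = 9 for the blank.
The known cells in row 2 total 66, leaving 71 − 66 = 5 for the blank.
The known cells in column 3 total 52, leaving 71 − 52 = 19 for the blank.
The known cells in row 3 total 47, leaving 71 − 47 = 24 for the blank.

n = 6, p = 9, d = 5, m = 19, z = 24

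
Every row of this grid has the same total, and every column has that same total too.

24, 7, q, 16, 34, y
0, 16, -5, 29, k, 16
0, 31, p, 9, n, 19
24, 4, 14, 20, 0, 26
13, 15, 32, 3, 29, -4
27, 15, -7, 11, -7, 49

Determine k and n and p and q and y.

Rows 4 and 5 both sum to 88, so that's the common total.
Row 2 has 0 + 16 − 5 + 29 + 16 = 56; the blank must be 88 − 56 = 32.
Column 5 has 34 + 32 + 0 + 29 − 7 = 88; the blank must be 88 − 88 = 0.
Column 6 has 16 + 19 + 26 − 4 + 49 = 106; the blank must be 88 − 106 = -18.
Row 1 has 24 + 7 + 16 + 34 − 18 = 63; the blank must be 88 − 63 = 25.
Row 3 has 0 + 31 + 9 + 0 + 19 = 59; the blank must be 88 − 59 = 29.

k = 32, n = 0, p = 29, q = 25, y = -18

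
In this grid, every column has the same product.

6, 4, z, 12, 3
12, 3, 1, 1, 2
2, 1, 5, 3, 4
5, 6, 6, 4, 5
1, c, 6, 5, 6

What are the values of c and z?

c = 10, z = 4

Columns 4 and 5 each multiply to 720, so every column has product 720.
Column 2: 4×3×1×6 = 72, so the missing entry is 720 ÷ 72 = 10.
Column 3: 1×5×6×6 = 180, so the missing entry is 720 ÷ 180 = 4.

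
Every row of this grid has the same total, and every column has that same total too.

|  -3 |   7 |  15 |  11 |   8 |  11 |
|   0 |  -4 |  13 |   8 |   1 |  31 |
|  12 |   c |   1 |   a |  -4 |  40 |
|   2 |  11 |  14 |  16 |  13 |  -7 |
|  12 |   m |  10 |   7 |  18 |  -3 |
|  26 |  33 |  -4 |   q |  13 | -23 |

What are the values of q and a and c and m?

Rows 1 and 2 both sum to 49, so that's the common total.
The known cells in row 6 total 45, leaving 49 − 45 = 4 for the blank.
The known cells in column 4 total 46, leaving 49 − 46 = 3 for the blank.
The known cells in row 3 total 52, leaving 49 − 52 = -3 for the blank.
The known cells in row 5 total 44, leaving 49 − 44 = 5 for the blank.

q = 4, a = 3, c = -3, m = 5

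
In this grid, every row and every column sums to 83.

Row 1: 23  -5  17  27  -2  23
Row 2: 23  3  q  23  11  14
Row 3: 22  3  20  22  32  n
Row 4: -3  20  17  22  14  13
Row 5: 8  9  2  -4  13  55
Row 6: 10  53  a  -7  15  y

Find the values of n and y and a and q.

n = -16, y = -6, a = 18, q = 9

Row 2 has 23 + 3 + 23 + 11 + 14 = 74; the blank must be 83 − 74 = 9.
Column 3 has 17 + 9 + 20 + 17 + 2 = 65; the blank must be 83 − 65 = 18.
Row 3 has 22 + 3 + 20 + 22 + 32 = 99; the blank must be 83 − 99 = -16.
Row 6 has 10 + 53 + 18 − 7 + 15 = 89; the blank must be 83 − 89 = -6.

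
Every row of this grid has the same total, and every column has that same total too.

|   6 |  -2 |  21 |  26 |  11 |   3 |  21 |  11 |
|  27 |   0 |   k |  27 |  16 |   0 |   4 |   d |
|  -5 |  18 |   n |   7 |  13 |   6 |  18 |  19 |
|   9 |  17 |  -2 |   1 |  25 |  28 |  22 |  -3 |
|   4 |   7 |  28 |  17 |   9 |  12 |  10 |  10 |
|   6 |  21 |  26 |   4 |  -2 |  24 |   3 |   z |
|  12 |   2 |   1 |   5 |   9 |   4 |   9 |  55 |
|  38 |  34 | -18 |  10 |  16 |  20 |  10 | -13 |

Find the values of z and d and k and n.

Rows 1 and 4 both sum to 97, so that's the common total.
Row 6: 6 + 21 + 26 + 4 − 2 + 24 + 3 = 82, so its missing entry is 97 − 82 = 15.
Column 8: 11 + 19 − 3 + 10 + 15 + 55 − 13 = 94, so its missing entry is 97 − 94 = 3.
Row 2: 27 + 0 + 27 + 16 + 0 + 4 + 3 = 77, so its missing entry is 97 − 77 = 20.
Row 3: -5 + 18 + 7 + 13 + 6 + 18 + 19 = 76, so its missing entry is 97 − 76 = 21.

z = 15, d = 3, k = 20, n = 21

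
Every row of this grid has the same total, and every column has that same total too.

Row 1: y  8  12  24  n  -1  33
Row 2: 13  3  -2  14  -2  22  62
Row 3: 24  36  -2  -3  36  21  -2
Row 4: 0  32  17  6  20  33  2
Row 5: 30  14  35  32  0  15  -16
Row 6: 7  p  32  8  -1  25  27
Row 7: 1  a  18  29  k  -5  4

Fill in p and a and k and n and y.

p = 12, a = 5, k = 58, n = -1, y = 35

Rows 2 and 3 both sum to 110, so that's the common total.
The known cells in column 1 total 75, leaving 110 − 75 = 35 for the blank.
The known cells in row 1 total 111, leaving 110 − 111 = -1 for the blank.
The known cells in column 5 total 52, leaving 110 − 52 = 58 for the blank.
The known cells in row 7 total 105, leaving 110 − 105 = 5 for the blank.
The known cells in row 6 total 98, leaving 110 − 98 = 12 for the blank.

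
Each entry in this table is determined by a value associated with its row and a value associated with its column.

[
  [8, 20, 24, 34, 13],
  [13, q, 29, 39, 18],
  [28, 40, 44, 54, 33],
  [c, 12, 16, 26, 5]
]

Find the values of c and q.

The difference between any two rows is the same in every column — this is an addition table with the headers hidden.
Row 4 minus row 1 is 16 − 24 = -8, so its entry in column 1 is 8 + (-8) = 0.
Row 2 minus row 1 is 29 − 24 = 5, so its entry in column 2 is 20 + 5 = 25.

c = 0, q = 25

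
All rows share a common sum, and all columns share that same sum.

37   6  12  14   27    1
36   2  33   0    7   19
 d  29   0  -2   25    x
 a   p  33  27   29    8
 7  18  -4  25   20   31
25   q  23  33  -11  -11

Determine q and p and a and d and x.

Rows 1 and 2 both sum to 97, so that's the common total.
Row 6 has 25 + 23 + 33 − 11 − 11 = 59; the blank must be 97 − 59 = 38.
Column 2 has 6 + 2 + 29 + 18 + 38 = 93; the blank must be 97 − 93 = 4.
Row 4 has 4 + 33 + 27 + 29 + 8 = 101; the blank must be 97 − 101 = -4.
Column 1 has 37 + 36 − 4 + 7 + 25 = 101; the blank must be 97 − 101 = -4.
Row 3 has -4 + 29 + 0 − 2 + 25 = 48; the blank must be 97 − 48 = 49.

q = 38, p = 4, a = -4, d = -4, x = 49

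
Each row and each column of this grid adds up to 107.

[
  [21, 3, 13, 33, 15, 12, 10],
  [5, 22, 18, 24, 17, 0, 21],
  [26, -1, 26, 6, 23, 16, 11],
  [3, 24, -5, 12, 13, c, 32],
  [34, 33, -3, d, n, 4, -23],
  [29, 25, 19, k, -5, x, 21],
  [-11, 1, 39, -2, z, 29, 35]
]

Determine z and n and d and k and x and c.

z = 16, n = 28, d = 34, k = 0, x = 18, c = 28

The known cells in row 7 total 91, leaving 107 − 91 = 16 for the blank.
The known cells in column 5 total 79, leaving 107 − 79 = 28 for the blank.
The known cells in row 5 total 73, leaving 107 − 73 = 34 for the blank.
The known cells in column 4 total 107, leaving 107 − 107 = 0 for the blank.
The known cells in row 6 total 89, leaving 107 − 89 = 18 for the blank.
The known cells in row 4 total 79, leaving 107 − 79 = 28 for the blank.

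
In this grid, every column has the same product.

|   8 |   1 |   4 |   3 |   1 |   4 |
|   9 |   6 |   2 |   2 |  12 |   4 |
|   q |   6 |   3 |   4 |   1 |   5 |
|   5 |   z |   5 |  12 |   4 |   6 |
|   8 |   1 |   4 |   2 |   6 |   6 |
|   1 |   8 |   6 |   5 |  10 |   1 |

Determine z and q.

z = 10, q = 1

Columns 5 and 6 each multiply to 2880, so every column has product 2880.
Column 2: 1×6×6×1×8 = 288, so the missing entry is 2880 ÷ 288 = 10.
Column 1: 8×9×5×8×1 = 2880, so the missing entry is 2880 ÷ 2880 = 1.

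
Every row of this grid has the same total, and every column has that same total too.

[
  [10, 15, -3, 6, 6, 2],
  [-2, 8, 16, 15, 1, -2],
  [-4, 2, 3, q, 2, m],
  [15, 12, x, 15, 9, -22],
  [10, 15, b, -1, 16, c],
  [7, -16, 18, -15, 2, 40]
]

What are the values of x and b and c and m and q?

Rows 1 and 2 both sum to 36, so that's the common total.
Column 4: 6 + 15 + 15 − 1 − 15 = 20, so its missing entry is 36 − 20 = 16.
Row 4: 15 + 12 + 15 + 9 − 22 = 29, so its missing entry is 36 − 29 = 7.
Column 3: -3 + 16 + 3 + 7 + 18 = 41, so its missing entry is 36 − 41 = -5.
Row 5: 10 + 15 − 5 − 1 + 16 = 35, so its missing entry is 36 − 35 = 1.
Row 3: -4 + 2 + 3 + 16 + 2 = 19, so its missing entry is 36 − 19 = 17.

x = 7, b = -5, c = 1, m = 17, q = 16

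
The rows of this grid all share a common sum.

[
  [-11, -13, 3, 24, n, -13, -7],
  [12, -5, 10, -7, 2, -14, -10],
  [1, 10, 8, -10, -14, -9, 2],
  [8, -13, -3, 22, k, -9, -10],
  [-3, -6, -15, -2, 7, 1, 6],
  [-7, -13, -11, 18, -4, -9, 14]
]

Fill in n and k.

The complete rows each total -12.
Row 1 is missing -12 − (-17) = 5 (since -11 − 13 + 3 + 24 − 13 − 7 = -17).
Row 4 is missing -12 − (-5) = -7 (since 8 − 13 − 3 + 22 − 9 − 10 = -5).

n = 5, k = -7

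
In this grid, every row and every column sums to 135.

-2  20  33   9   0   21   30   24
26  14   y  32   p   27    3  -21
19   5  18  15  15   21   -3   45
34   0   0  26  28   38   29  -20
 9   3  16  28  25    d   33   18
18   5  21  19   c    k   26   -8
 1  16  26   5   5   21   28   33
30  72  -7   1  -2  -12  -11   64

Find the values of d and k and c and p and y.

d = 3, k = 16, c = 38, p = 26, y = 28

The known cells in column 3 total 107, leaving 135 − 107 = 28 for the blank.
The known cells in row 2 total 109, leaving 135 − 109 = 26 for the blank.
The known cells in column 5 total 97, leaving 135 − 97 = 38 for the blank.
The known cells in row 6 total 119, leaving 135 − 119 = 16 for the blank.
The known cells in row 5 total 132, leaving 135 − 132 = 3 for the blank.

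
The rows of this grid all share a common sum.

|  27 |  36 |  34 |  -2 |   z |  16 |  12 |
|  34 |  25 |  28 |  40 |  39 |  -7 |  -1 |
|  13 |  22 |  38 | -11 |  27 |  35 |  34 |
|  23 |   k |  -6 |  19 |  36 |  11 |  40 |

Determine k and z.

k = 35, z = 35

The complete rows each total 158.
Row 4 is missing 158 − 123 = 35 (since 23 − 6 + 19 + 36 + 11 + 40 = 123).
Row 1 is missing 158 − 123 = 35 (since 27 + 36 + 34 − 2 + 16 + 12 = 123).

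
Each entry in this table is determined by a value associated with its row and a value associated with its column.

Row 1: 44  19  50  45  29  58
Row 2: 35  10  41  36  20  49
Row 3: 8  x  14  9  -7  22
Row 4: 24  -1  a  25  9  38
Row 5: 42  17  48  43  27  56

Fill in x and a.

x = -17, a = 30

The difference between any two rows is the same in every column — this is an addition table with the headers hidden.
Row 3 minus row 1 is -7 − 29 = -36, so its entry in column 2 is 19 + (-36) = -17.
Row 4 minus row 1 is 9 − 29 = -20, so its entry in column 3 is 50 + (-20) = 30.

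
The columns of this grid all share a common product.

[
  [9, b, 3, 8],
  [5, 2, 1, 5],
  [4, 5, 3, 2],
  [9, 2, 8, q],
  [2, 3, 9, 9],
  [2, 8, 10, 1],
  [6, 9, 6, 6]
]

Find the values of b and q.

b = 9, q = 9

Columns 1 and 3 each multiply to 38880, so every column has product 38880.
Column 2: 2×5×2×3×8×9 = 4320, so the missing entry is 38880 ÷ 4320 = 9.
Column 4: 8×5×2×9×1×6 = 4320, so the missing entry is 38880 ÷ 4320 = 9.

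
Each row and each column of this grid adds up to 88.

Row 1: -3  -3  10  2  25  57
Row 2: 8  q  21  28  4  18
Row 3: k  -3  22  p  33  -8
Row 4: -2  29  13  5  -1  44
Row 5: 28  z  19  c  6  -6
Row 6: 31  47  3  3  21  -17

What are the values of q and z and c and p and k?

The known cells in row 2 total 79, leaving 88 − 79 = 9 for the blank.
The known cells in column 1 total 62, leaving 88 − 62 = 26 for the blank.
The known cells in row 3 total 70, leaving 88 − 70 = 18 for the blank.
The known cells in column 4 total 56, leaving 88 − 56 = 32 for the blank.
The known cells in row 5 total 79, leaving 88 − 79 = 9 for the blank.

q = 9, z = 9, c = 32, p = 18, k = 26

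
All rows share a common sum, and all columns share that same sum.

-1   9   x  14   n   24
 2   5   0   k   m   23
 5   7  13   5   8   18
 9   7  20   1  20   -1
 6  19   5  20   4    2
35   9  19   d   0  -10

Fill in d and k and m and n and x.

d = 3, k = 13, m = 13, n = 11, x = -1

Rows 3 and 4 both sum to 56, so that's the common total.
Column 3 has 0 + 13 + 20 + 5 + 19 = 57; the blank must be 56 − 57 = -1.
Row 1 has -1 + 9 − 1 + 14 + 24 = 45; the blank must be 56 − 45 = 11.
Column 5 has 11 + 8 + 20 + 4 + 0 = 43; the blank must be 56 − 43 = 13.
Row 6 has 35 + 9 + 19 + 0 − 10 = 53; the blank must be 56 − 53 = 3.
Row 2 has 2 + 5 + 0 + 13 + 23 = 43; the blank must be 56 − 43 = 13.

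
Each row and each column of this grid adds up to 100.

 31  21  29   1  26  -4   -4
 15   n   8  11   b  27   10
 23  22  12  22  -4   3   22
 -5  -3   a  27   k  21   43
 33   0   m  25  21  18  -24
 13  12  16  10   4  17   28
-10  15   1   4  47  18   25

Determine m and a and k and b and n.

m = 27, a = 7, k = 10, b = -4, n = 33

The known cells in column 2 total 67, leaving 100 − 67 = 33 for the blank.
The known cells in row 2 total 104, leaving 100 − 104 = -4 for the blank.
The known cells in column 5 total 90, leaving 100 − 90 = 10 for the blank.
The known cells in row 5 total 73, leaving 100 − 73 = 27 for the blank.
The known cells in row 4 total 93, leaving 100 − 93 = 7 for the blank.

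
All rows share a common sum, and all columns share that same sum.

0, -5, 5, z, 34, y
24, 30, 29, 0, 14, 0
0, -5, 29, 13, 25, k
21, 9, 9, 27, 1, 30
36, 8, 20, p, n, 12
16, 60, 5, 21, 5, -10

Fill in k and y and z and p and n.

Rows 2 and 4 both sum to 97, so that's the common total.
The known cells in column 5 total 79, leaving 97 − 79 = 18 for the blank.
The known cells in row 5 total 94, leaving 97 − 94 = 3 for the blank.
The known cells in column 4 total 64, leaving 97 − 64 = 33 for the blank.
The known cells in row 1 total 67, leaving 97 − 67 = 30 for the blank.
The known cells in row 3 total 62, leaving 97 − 62 = 35 for the blank.

k = 35, y = 30, z = 33, p = 3, n = 18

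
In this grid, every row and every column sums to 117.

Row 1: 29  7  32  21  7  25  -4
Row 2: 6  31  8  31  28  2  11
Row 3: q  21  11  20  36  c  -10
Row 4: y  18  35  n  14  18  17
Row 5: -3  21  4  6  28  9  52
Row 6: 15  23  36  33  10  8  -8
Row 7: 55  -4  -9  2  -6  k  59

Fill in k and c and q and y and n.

k = 20, c = 35, q = 4, y = 11, n = 4

The known cells in row 7 total 97, leaving 117 − 97 = 20 for the blank.
The known cells in column 4 total 113, leaving 117 − 113 = 4 for the blank.
The known cells in row 4 total 106, leaving 117 − 106 = 11 for the blank.
The known cells in column 1 total 113, leaving 117 − 113 = 4 for the blank.
The known cells in row 3 total 82, leaving 117 − 82 = 35 for the blank.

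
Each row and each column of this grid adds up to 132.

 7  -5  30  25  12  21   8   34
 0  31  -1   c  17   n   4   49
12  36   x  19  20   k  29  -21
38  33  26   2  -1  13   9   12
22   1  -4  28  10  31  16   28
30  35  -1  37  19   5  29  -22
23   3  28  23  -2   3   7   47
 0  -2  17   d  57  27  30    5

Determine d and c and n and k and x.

Row 8 has 0 − 2 + 17 + 57 + 27 + 30 + 5 = 134; the blank must be 132 − 134 = -2.
Column 3 has 30 − 1 + 26 − 4 − 1 + 28 + 17 = 95; the blank must be 132 − 95 = 37.
Row 3 has 12 + 36 + 37 + 19 + 20 + 29 − 21 = 132; the blank must be 132 − 132 = 0.
Column 6 has 21 + 0 + 13 + 31 + 5 + 3 + 27 = 100; the blank must be 132 − 100 = 32.
Row 2 has 0 + 31 − 1 + 17 + 32 + 4 + 49 = 132; the blank must be 132 − 132 = 0.

d = -2, c = 0, n = 32, k = 0, x = 37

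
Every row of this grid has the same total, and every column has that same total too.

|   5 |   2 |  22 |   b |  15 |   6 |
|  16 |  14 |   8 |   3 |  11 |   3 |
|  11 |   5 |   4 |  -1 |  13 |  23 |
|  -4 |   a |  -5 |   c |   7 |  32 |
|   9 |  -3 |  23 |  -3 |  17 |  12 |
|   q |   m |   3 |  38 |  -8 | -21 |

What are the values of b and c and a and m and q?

b = 5, c = 13, a = 12, m = 25, q = 18

Rows 2 and 3 both sum to 55, so that's the common total.
The known cells in row 1 total 50, leaving 55 − 50 = 5 for the blank.
The known cells in column 4 total 42, leaving 55 − 42 = 13 for the blank.
The known cells in row 4 total 43, leaving 55 − 43 = 12 for the blank.
The known cells in column 2 total 30, leaving 55 − 30 = 25 for the blank.
The known cells in row 6 total 37, leaving 55 − 37 = 18 for the blank.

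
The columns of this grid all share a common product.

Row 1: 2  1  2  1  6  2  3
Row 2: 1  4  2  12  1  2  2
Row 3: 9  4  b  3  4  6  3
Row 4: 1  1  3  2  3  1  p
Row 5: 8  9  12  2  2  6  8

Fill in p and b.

p = 1, b = 1

Columns 2 and 6 each multiply to 144, so every column has product 144.
Column 7: 3×2×3×8 = 144, so the missing entry is 144 ÷ 144 = 1.
Column 3: 2×2×3×12 = 144, so the missing entry is 144 ÷ 144 = 1.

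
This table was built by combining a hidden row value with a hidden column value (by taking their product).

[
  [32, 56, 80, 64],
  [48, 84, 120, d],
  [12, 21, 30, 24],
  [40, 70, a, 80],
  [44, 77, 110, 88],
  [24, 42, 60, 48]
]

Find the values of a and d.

Each row is a constant multiple of every other row — this is a multiplication table with the headers hidden.
Row 4 is 70/56 = 5/4 times row 1, so its entry in column 3 is 80 × 5/4 = 100.
Row 2 is 84/56 = 3/2 times row 1, so its entry in column 4 is 64 × 3/2 = 96.

a = 100, d = 96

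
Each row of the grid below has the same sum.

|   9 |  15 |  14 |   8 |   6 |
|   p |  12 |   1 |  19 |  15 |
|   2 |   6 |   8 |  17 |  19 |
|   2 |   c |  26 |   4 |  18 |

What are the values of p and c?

p = 5, c = 2

Row 1 sums to 52 and so does row 3; that's the common total.
In row 2 the known cells total 47, leaving 52 − 47 = 5.
In row 4 the known cells total 50, leaving 52 − 50 = 2.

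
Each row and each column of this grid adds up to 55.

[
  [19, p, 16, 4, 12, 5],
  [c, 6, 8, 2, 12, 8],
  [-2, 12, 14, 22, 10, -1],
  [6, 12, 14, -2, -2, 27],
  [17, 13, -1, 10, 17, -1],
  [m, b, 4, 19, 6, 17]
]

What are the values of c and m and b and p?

Row 2 has 6 + 8 + 2 + 12 + 8 = 36; the blank must be 55 − 36 = 19.
Column 1 has 19 + 19 − 2 + 6 + 17 = 59; the blank must be 55 − 59 = -4.
Row 6 has -4 + 4 + 19 + 6 + 17 = 42; the blank must be 55 − 42 = 13.
Row 1 has 19 + 16 + 4 + 12 + 5 = 56; the blank must be 55 − 56 = -1.

c = 19, m = -4, b = 13, p = -1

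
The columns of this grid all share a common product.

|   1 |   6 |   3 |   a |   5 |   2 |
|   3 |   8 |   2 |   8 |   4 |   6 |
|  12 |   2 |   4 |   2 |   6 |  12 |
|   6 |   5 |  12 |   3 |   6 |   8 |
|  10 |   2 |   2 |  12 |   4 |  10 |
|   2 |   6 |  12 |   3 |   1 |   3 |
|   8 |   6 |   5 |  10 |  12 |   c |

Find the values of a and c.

a = 2, c = 1

Columns 2 and 5 each multiply to 34560, so every column has product 34560.
Column 4: 8×2×3×12×3×10 = 17280, so the missing entry is 34560 ÷ 17280 = 2.
Column 6: 2×6×12×8×10×3 = 34560, so the missing entry is 34560 ÷ 34560 = 1.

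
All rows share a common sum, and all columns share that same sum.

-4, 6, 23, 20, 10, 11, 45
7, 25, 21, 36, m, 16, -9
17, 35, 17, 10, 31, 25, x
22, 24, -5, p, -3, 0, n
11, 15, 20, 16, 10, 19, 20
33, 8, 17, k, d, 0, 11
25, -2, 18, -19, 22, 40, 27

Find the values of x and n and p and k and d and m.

Rows 1 and 5 both sum to 111, so that's the common total.
The known cells in row 2 total 96, leaving 111 − 96 = 15 for the blank.
The known cells in column 5 total 85, leaving 111 − 85 = 26 for the blank.
The known cells in row 3 total 135, leaving 111 − 135 = -24 for the blank.
The known cells in column 7 total 70, leaving 111 − 70 = 41 for the blank.
The known cells in row 4 total 79, leaving 111 − 79 = 32 for the blank.
The known cells in row 6 total 95, leaving 111 − 95 = 16 for the blank.

x = -24, n = 41, p = 32, k = 16, d = 26, m = 15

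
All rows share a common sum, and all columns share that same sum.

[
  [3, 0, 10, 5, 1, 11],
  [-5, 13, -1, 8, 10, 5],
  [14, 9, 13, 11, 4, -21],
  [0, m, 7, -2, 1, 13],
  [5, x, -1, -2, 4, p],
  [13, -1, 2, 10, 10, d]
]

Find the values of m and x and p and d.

m = 11, x = -2, p = 26, d = -4

Rows 1 and 2 both sum to 30, so that's the common total.
Row 4: 0 + 7 − 2 + 1 + 13 = 19, so its missing entry is 30 − 19 = 11.
Row 6: 13 − 1 + 2 + 10 + 10 = 34, so its missing entry is 30 − 34 = -4.
Column 6: 11 + 5 − 21 + 13 − 4 = 4, so its missing entry is 30 − 4 = 26.
Row 5: 5 − 1 − 2 + 4 + 26 = 32, so its missing entry is 30 − 32 = -2.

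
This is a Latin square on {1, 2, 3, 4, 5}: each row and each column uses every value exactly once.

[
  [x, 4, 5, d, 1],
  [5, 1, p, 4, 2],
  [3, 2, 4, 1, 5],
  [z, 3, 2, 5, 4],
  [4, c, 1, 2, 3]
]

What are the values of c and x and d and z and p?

c = 5, x = 2, d = 3, z = 1, p = 3

At (row 2, col 3): row 2 already has {1, 2, 4, 5}, so the value is 3.
At (row 1, col 4): column 4 already has {1, 2, 4, 5}, so the value is 3.
For row 1, column 1: row 1 already has {1, 3, 4, 5}; that leaves 2.
At (row 4, col 1): row 4 already has {2, 3, 4, 5}, so the value is 1.
Cell (5,2): row 5 already has {1, 2, 3, 4} → 5.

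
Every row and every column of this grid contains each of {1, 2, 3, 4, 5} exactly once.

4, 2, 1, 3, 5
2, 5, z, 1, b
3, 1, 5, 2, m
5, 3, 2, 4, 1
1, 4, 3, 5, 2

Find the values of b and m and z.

For row 3, column 5: row 3 already has {1, 2, 3, 5}; that leaves 4.
For row 2, column 3: column 3 already has {1, 2, 3, 5}; that leaves 4.
At (row 2, col 5): row 2 already has {1, 2, 4, 5}, so the value is 3.

b = 3, m = 4, z = 4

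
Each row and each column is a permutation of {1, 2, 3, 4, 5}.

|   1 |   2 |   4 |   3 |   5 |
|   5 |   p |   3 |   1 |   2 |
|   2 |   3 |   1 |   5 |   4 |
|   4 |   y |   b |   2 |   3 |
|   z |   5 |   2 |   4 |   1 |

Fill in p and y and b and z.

At (row 2, col 2): row 2 already has {1, 2, 3, 5}, so the value is 4.
Cell (4,3): column 3 already has {1, 2, 3, 4} → 5.
At (row 5, col 1): row 5 already has {1, 2, 4, 5}, so the value is 3.
For row 4, column 2: row 4 already has {2, 3, 4, 5}; that leaves 1.

p = 4, y = 1, b = 5, z = 3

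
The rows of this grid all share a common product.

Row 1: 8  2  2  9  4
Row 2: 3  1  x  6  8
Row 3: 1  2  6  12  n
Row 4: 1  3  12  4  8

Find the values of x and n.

Rows 1 and 4 each multiply to 1152, so every row has product 1152.
Row 2: 3×1×6×8 = 144, so the missing entry is 1152 ÷ 144 = 8.
Row 3: 1×2×6×12 = 144, so the missing entry is 1152 ÷ 144 = 8.

x = 8, n = 8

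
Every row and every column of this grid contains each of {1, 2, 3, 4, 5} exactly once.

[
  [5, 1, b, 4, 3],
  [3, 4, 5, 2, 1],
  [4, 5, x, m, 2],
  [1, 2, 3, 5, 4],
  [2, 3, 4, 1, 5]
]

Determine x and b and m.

Cell (3,4): column 4 already has {1, 2, 4, 5} → 3.
At (row 1, col 3): row 1 already has {1, 3, 4, 5}, so the value is 2.
Cell (3,3): row 3 already has {2, 3, 4, 5} → 1.

x = 1, b = 2, m = 3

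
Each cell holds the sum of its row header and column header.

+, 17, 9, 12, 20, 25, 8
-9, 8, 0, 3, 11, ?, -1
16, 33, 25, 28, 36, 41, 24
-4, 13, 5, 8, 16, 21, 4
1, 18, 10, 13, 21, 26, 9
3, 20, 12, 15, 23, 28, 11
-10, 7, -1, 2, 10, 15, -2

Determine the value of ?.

-9 + 25 = 16.

16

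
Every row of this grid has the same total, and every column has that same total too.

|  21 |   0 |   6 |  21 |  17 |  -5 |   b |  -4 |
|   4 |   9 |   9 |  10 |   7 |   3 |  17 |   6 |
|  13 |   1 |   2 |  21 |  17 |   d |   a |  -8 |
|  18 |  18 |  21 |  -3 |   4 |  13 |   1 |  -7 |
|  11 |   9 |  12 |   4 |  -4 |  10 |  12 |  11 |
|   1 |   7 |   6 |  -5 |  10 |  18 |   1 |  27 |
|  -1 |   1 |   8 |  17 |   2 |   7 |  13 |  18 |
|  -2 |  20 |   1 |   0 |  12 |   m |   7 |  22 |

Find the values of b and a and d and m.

b = 9, a = 5, d = 14, m = 5

Rows 2 and 4 both sum to 65, so that's the common total.
The known cells in row 8 total 60, leaving 65 − 60 = 5 for the blank.
The known cells in column 6 total 51, leaving 65 − 51 = 14 for the blank.
The known cells in row 3 total 60, leaving 65 − 60 = 5 for the blank.
The known cells in row 1 total 56, leaving 65 − 56 = 9 for the blank.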